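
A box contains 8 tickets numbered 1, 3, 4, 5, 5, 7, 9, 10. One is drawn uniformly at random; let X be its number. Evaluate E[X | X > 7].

P(X > 7) = 1/4.
Σ over the event: 9·1/8 + 10·1/8 = 19/8.
E[X | X > 7] = (19/8) / (1/4) = 19/2.

19/2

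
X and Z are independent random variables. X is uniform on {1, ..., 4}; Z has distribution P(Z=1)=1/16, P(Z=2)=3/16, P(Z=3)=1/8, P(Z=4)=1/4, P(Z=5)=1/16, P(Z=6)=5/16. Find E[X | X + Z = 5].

P(X + Z = 5) = 5/32.
Summing X·P(x,y) over outcomes with X + Z = 5 gives 21/64.
E[X | X + Z = 5] = (21/64) / (5/32) = 21/10.

21/10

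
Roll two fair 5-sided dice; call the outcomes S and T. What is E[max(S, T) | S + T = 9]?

5

P(S + T = 9) = 2/25.
Summing max(S,T)·P(x,y) over outcomes with S + T = 9 gives 2/5.
E[max(S, T) | S + T = 9] = (2/5) / (2/25) = 5.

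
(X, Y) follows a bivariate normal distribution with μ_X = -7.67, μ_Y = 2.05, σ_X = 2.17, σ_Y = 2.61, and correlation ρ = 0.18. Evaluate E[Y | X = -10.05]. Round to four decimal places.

For a bivariate normal, E[Y | X=x] = μ_Y + ρ·(σ_Y/σ_X)·(x − μ_X).
E[Y | X=-10.05] = 2.05 + (0.18)·(2.61/2.17)·(-10.05 − (-7.67)) = 2.05 + (0.2165)·(-2.38) = 1.5347.

1.5347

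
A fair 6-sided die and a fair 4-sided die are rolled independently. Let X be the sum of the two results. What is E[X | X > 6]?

8

P(X > 6) = 5/12.
Σ over the event: 7·1/6 + 8·1/8 + 9·1/12 + 10·1/24 = 10/3.
E[X | X > 6] = (10/3) / (5/12) = 8.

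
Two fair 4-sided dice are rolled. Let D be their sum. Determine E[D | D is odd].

P(D is odd) = 1/2.
Σ over the event: 3·1/8 + 5·1/4 + 7·1/8 = 5/2.
E[D | D is odd] = (5/2) / (1/2) = 5.

5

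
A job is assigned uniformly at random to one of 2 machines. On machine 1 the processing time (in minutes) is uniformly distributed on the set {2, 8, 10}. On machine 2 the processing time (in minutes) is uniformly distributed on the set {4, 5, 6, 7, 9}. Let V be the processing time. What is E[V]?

193/30

E[V | machine 1] = (2+8+10)/3 = 20/3.
E[V | machine 2] = (4+5+6+7+9)/5 = 31/5.
By the law of total expectation,
E[V] = (1/2)·(20/3) + (1/2)·(31/5) = 193/30.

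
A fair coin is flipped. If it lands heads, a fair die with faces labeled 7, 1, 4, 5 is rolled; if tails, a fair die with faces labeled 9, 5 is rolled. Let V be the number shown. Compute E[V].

E[V | heads] = (7+1+4+5)/4 = 17/4.
E[V | tails] = (9+5)/2 = 7.
E[V] = (1/2)·(17/4) + (1/2)·(7) = 45/8.

45/8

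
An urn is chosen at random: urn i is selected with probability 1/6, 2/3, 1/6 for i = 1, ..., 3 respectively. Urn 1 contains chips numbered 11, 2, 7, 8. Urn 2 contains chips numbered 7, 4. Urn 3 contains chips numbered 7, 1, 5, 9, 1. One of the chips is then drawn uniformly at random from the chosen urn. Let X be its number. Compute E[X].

E[X | urn 1] = (11+2+7+8)/4 = 7.
E[X | urn 2] = (7+4)/2 = 11/2.
E[X | urn 3] = (7+1+5+9+1)/5 = 23/5.
E[X] = (1/6)·(7) + (2/3)·(11/2) + (1/6)·(23/5) = 28/5.

28/5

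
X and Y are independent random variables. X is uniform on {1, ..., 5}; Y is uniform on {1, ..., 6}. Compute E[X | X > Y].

P(X > Y) = 1/3.
Summing X·P(x,y) over outcomes with X > Y gives 4/3.
E[X | X > Y] = (4/3) / (1/3) = 4.

4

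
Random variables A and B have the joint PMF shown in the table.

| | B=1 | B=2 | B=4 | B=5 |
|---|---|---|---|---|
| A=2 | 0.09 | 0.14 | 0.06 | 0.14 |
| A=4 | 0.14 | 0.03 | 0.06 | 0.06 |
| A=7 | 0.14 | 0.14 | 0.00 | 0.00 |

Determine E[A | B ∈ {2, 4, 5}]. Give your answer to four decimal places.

P(B ∈ {2, 4, 5}) = 0.63.
Σ A·P over the event = 2·(0.14) + 2·(0.06) + 2·(0.14) + 4·(0.03) + 4·(0.06) + 4·(0.06) + 7·(0.14) = 2.26.
E[A | B ∈ {2, 4, 5}] = (2.26) / (0.63) = 3.5873.

3.5873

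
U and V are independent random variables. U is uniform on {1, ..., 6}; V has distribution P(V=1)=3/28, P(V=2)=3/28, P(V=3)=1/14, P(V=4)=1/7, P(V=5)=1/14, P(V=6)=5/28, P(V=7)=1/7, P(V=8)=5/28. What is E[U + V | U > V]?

299/43

P(U > V) = 43/168.
Summing (U+V)·P(x,y) over outcomes with U > V gives 299/168.
E[U + V | U > V] = (299/168) / (43/168) = 299/43.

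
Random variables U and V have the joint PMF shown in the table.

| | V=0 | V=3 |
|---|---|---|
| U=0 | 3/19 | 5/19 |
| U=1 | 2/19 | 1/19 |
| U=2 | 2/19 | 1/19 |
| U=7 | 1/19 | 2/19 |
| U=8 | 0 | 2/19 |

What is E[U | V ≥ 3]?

P(V ≥ 3) = 11/19.
Σ U·P over the event = 0·(5/19) + 1·(1/19) + 2·(1/19) + 7·(2/19) + 8·(2/19) = 33/19.
E[U | V ≥ 3] = (33/19) / (11/19) = 3.

3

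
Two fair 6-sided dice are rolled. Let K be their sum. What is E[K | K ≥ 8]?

P(K ≥ 8) = 5/12.
Σ over the event: 8·5/36 + 9·1/9 + 10·1/12 + 11·1/18 + 12·1/36 = 35/9.
E[K | K ≥ 8] = (35/9) / (5/12) = 28/3.

28/3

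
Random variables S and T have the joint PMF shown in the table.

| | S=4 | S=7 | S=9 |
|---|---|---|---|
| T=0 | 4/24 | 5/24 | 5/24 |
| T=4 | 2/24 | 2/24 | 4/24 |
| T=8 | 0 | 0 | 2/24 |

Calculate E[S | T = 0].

P(T = 0) = 7/12.
Σ S·P over the event = 4·(4/24) + 7·(5/24) + 9·(5/24) = 4.
E[S | T = 0] = (4) / (7/12) = 48/7.

48/7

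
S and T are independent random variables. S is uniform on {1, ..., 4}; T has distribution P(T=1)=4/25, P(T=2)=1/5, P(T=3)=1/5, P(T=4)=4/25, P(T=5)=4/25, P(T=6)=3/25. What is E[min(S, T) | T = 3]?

P(T = 3) = 1/5.
Summing min(S,T)·P(x,y) over outcomes with T = 3 gives 9/20.
E[min(S, T) | T = 3] = (9/20) / (1/5) = 9/4.

9/4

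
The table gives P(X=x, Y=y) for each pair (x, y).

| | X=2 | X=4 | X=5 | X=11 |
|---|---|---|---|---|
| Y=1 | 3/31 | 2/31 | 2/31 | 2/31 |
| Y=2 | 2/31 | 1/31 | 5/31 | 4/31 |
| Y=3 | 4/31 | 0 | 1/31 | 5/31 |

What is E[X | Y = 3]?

P(Y = 3) = 10/31.
Σ X·P over the event = 2·(4/31) + 5·(1/31) + 11·(5/31) = 68/31.
E[X | Y = 3] = (68/31) / (10/31) = 34/5.

34/5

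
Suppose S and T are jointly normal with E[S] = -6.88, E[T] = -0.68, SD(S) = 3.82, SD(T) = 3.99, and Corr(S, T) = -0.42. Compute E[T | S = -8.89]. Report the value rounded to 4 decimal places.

0.2018

E[T | S=x] = μ_T + ρ(σ_T/σ_S)(x − μ_S) for jointly normal variables.
E[T | S=-8.89] = -0.68 + (-0.42)·(3.99/3.82)·(-8.89 − (-6.88)) = -0.68 + (-0.43869)·(-2.01) = 0.2018.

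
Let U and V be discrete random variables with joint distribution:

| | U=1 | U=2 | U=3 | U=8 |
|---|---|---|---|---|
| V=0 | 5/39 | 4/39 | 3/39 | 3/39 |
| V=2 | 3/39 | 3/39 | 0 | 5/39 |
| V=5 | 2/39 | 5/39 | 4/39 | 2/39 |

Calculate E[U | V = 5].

P(V = 5) = 1/3.
Σ U·P over the event = 1·(2/39) + 2·(5/39) + 3·(4/39) + 8·(2/39) = 40/39.
E[U | V = 5] = (40/39) / (1/3) = 40/13.

40/13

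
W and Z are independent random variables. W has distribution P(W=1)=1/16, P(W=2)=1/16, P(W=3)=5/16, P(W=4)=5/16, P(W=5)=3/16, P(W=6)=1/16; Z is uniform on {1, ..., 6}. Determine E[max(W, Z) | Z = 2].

P(Z = 2) = 1/6.
Summing max(W,Z)·P(x,y) over outcomes with Z = 2 gives 5/8.
E[max(W, Z) | Z = 2] = (5/8) / (1/6) = 15/4.

15/4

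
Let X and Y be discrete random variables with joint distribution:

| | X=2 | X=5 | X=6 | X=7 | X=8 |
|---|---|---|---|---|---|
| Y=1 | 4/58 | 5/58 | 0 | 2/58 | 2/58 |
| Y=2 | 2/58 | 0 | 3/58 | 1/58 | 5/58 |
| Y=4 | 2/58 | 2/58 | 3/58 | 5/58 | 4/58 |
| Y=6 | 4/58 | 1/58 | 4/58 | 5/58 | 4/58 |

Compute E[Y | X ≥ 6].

74/19

P(X ≥ 6) = 19/29.
Summing Y·P(X=x,Y=y) over the conditioning event gives 74/29.
E[Y | X ≥ 6] = (74/29) / (19/29) = 74/19.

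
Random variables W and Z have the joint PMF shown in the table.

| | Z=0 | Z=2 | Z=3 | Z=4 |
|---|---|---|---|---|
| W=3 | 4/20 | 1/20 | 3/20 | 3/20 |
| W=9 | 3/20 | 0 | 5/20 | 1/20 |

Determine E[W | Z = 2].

P(Z = 2) = 1/20.
Summing W·P(W=x,Z=y) over the conditioning event gives 3/20.
E[W | Z = 2] = (3/20) / (1/20) = 3.

3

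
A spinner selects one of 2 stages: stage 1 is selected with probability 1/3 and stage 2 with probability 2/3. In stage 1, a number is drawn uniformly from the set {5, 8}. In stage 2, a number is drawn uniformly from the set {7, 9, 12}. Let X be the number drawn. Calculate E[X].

151/18

E[X | stage 1] = (5+8)/2 = 13/2.
E[X | stage 2] = (7+9+12)/3 = 28/3.
E[X] = (1/3)·(13/2) + (2/3)·(28/3) = 151/18.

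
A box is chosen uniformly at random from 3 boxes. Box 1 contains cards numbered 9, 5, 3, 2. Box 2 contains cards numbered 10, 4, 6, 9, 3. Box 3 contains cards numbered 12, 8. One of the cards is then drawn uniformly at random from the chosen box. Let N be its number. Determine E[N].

141/20

E[N | box 1] = (9+5+3+2)/4 = 19/4.
E[N | box 2] = (10+4+6+9+3)/5 = 32/5.
E[N | box 3] = (12+8)/2 = 10.
By the law of total expectation,
E[N] = (1/3)·(19/4) + (1/3)·(32/5) + (1/3)·(10) = 141/20.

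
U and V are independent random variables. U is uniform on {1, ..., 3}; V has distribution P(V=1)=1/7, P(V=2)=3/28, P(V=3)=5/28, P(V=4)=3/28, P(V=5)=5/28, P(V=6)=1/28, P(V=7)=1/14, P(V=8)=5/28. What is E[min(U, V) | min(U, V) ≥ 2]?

P(min(U, V) ≥ 2) = 4/7.
Summing min(U,V)·P(x,y) over outcomes with min(U, V) ≥ 2 gives 39/28.
E[min(U, V) | min(U, V) ≥ 2] = (39/28) / (4/7) = 39/16.

39/16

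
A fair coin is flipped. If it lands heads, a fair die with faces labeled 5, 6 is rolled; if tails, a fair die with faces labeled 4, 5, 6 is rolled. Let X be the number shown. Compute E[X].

21/4

E[X | heads] = (5+6)/2 = 11/2.
E[X | tails] = (4+5+6)/3 = 5.
By the law of total expectation,
E[X] = (1/2)·(11/2) + (1/2)·(5) = 21/4.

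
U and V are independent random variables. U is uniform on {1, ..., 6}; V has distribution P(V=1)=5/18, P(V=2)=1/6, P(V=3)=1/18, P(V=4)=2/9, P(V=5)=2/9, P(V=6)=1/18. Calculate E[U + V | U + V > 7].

P(U + V > 7) = 19/54.
Summing (U+V)·P(x,y) over outcomes with U + V > 7 gives 13/4.
E[U + V | U + V > 7] = (13/4) / (19/54) = 351/38.

351/38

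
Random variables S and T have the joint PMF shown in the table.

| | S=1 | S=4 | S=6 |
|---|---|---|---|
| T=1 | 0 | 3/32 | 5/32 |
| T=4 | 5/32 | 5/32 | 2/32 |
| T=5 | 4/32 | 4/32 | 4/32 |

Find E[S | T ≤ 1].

21/4

P(T ≤ 1) = 1/4.
Summing S·P(S=x,T=y) over the conditioning event gives 21/16.
E[S | T ≤ 1] = (21/16) / (1/4) = 21/4.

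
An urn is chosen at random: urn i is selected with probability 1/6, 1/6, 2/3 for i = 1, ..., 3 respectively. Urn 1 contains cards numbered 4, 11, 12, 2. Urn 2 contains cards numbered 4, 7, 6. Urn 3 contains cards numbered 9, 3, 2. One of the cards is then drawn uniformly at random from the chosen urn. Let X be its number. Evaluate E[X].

E[X | urn 1] = (4+11+12+2)/4 = 29/4.
E[X | urn 2] = (4+7+6)/3 = 17/3.
E[X | urn 3] = (9+3+2)/3 = 14/3.
By the law of total expectation,
E[X] = (1/6)·(29/4) + (1/6)·(17/3) + (2/3)·(14/3) = 379/72.

379/72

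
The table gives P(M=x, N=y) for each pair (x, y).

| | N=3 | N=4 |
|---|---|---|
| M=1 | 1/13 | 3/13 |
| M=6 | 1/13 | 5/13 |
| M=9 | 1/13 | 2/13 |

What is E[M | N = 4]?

51/10

P(N = 4) = 10/13.
Σ M·P over the event = 1·(3/13) + 6·(5/13) + 9·(2/13) = 51/13.
E[M | N = 4] = (51/13) / (10/13) = 51/10.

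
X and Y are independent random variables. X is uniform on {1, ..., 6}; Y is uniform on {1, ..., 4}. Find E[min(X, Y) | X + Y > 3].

P(X + Y > 3) = 7/8.
Summing min(X,Y)·P(x,y) over outcomes with X + Y > 3 gives 47/24.
E[min(X, Y) | X + Y > 3] = (47/24) / (7/8) = 47/21.

47/21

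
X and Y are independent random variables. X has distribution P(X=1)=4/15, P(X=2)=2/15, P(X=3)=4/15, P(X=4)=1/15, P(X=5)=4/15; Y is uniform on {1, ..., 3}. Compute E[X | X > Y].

P(X > Y) = 5/9.
Summing X·P(x,y) over outcomes with X > Y gives 20/9.
E[X | X > Y] = (20/9) / (5/9) = 4.

4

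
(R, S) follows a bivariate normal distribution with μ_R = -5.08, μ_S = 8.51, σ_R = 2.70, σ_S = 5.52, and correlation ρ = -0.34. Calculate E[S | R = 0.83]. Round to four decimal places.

The regression of S on R has slope ρ·σ_S/σ_R and passes through (μ_R, μ_S).
E[S | R=0.83] = 8.51 + (-0.34)·(5.52/2.70)·(0.83 − (-5.08)) = 8.51 + (-0.69511)·(5.91) = 4.4019.

4.4019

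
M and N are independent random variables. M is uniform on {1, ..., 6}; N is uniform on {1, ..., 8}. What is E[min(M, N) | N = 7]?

Outcomes with N = 7: (1,7), (2,7), (3,7), (4,7), (5,7), (6,7), each with probability 1/48.
E[min(M, N) | N = 7] = (1 + 2 + 3 + 4 + 5 + 6) / 6 = 7/2.

7/2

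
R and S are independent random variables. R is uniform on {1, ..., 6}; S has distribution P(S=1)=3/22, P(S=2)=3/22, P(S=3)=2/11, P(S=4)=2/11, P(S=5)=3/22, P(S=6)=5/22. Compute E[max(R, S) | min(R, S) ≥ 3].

P(min(R, S) ≥ 3) = 16/33.
Summing max(R,S)·P(x,y) over outcomes with min(R, S) ≥ 3 gives 331/132.
E[max(R, S) | min(R, S) ≥ 3] = (331/132) / (16/33) = 331/64.

331/64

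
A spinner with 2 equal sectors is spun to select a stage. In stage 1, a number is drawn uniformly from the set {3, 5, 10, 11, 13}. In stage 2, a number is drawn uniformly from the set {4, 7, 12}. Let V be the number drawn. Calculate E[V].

E[V | stage 1] = (3+5+10+11+13)/5 = 42/5.
E[V | stage 2] = (4+7+12)/3 = 23/3.
E[V] = (1/2)·(42/5) + (1/2)·(23/3) = 241/30.

241/30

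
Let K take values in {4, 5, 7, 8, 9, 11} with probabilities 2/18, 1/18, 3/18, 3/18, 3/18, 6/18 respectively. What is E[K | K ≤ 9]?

85/12

P(K ≤ 9) = 2/3.
Σ over the event: 4·1/9 + 5·1/18 + 7·1/6 + 8·1/6 + 9·1/6 = 85/18.
E[K | K ≤ 9] = (85/18) / (2/3) = 85/12.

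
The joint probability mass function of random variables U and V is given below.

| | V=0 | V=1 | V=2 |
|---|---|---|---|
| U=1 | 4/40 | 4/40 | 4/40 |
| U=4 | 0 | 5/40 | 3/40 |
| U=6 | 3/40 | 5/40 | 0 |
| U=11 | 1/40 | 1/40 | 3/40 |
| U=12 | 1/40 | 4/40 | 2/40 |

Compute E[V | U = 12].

8/7

P(U = 12) = 7/40.
Summing V·P(U=x,V=y) over the conditioning event gives 1/5.
E[V | U = 12] = (1/5) / (7/40) = 8/7.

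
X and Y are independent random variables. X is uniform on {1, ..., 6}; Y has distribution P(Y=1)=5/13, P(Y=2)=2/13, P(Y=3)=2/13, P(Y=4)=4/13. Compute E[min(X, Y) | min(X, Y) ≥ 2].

29/10

P(min(X, Y) ≥ 2) = 20/39.
Summing min(X,Y)·P(x,y) over outcomes with min(X, Y) ≥ 2 gives 58/39.
E[min(X, Y) | min(X, Y) ≥ 2] = (58/39) / (20/39) = 29/10.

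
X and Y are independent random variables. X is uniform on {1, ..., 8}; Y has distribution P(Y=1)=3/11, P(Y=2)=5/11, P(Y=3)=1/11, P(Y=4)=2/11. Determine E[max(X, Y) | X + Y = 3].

P(X + Y = 3) = 1/11.
Summing max(X,Y)·P(x,y) over outcomes with X + Y = 3 gives 2/11.
E[max(X, Y) | X + Y = 3] = (2/11) / (1/11) = 2.

2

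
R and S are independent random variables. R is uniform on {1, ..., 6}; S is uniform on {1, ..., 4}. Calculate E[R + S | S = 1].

Outcomes with S = 1: (1,1), (2,1), (3,1), (4,1), (5,1), (6,1), each with probability 1/24.
E[R + S | S = 1] = (2 + 3 + 4 + 5 + 6 + 7) / 6 = 9/2.

9/2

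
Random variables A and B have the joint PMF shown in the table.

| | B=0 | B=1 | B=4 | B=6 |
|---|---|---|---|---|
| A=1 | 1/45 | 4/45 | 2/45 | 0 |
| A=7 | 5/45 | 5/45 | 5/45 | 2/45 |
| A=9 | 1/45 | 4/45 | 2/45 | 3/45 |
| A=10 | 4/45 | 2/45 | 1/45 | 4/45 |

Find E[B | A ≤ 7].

49/24

P(A ≤ 7) = 8/15.
Σ B·P over the event = 0·(1/45) + 1·(4/45) + 4·(2/45) + 0·(5/45) + 1·(5/45) + 4·(5/45) + 6·(2/45) = 49/45.
E[B | A ≤ 7] = (49/45) / (8/15) = 49/24.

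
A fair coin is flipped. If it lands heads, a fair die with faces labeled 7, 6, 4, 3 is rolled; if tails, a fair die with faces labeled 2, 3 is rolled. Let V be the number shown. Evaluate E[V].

15/4

E[V | heads] = (7+6+4+3)/4 = 5.
E[V | tails] = (2+3)/2 = 5/2.
E[V] = (1/2)·(5) + (1/2)·(5/2) = 15/4.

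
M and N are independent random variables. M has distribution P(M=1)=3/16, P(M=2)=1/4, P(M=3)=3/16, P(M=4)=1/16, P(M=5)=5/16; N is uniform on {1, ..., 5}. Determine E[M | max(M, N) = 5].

P(max(M, N) = 5) = 9/20.
Summing M·P(x,y) over outcomes with max(M, N) = 5 gives 149/80.
E[M | max(M, N) = 5] = (149/80) / (9/20) = 149/36.

149/36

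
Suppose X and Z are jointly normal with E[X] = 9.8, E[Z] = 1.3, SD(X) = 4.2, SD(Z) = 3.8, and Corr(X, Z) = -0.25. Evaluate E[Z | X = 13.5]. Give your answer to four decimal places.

For a bivariate normal, E[Z | X=x] = μ_Z + ρ·(σ_Z/σ_X)·(x − μ_X).
E[Z | X=13.5] = 1.3 + (-0.25)·(3.8/4.2)·(13.5 − (9.8)) = 1.3 + (-0.22619)·(3.7) = 0.4631.

0.4631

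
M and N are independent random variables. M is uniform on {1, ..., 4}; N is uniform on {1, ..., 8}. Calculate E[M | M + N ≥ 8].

20/7

P(M + N ≥ 8) = 7/16.
Summing M·P(x,y) over outcomes with M + N ≥ 8 gives 5/4.
E[M | M + N ≥ 8] = (5/4) / (7/16) = 20/7.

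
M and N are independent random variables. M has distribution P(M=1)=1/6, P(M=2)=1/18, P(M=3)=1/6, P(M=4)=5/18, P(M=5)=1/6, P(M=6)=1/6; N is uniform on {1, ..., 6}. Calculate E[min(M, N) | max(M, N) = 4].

64/27

P(max(M, N) = 4) = 1/4.
Summing min(M,N)·P(x,y) over outcomes with max(M, N) = 4 gives 16/27.
E[min(M, N) | max(M, N) = 4] = (16/27) / (1/4) = 64/27.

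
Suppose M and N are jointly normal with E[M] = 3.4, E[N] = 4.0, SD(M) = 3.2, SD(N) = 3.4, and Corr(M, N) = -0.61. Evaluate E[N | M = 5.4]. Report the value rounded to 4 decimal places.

E[N | M=x] = μ_N + ρ(σ_N/σ_M)(x − μ_M) for jointly normal variables.
E[N | M=5.4] = 4.0 + (-0.61)·(3.4/3.2)·(5.4 − (3.4)) = 4.0 + (-0.64812)·(2) = 2.7038.

2.7038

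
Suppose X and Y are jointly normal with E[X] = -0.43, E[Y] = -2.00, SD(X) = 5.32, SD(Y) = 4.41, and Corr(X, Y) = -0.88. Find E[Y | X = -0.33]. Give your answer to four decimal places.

-2.0729

For a bivariate normal, E[Y | X=x] = μ_Y + ρ·(σ_Y/σ_X)·(x − μ_X).
E[Y | X=-0.33] = -2.00 + (-0.88)·(4.41/5.32)·(-0.33 − (-0.43)) = -2.00 + (-0.72947)·(0.1) = -2.0729.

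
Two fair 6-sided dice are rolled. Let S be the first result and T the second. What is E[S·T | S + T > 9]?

Outcomes with S + T > 9: (4,6), (5,5), (5,6), (6,4), (6,5), (6,6), each with probability 1/36.
E[S·T | S + T > 9] = (24 + 25 + 30 + 24 + 30 + 36) / 6 = 169/6.

169/6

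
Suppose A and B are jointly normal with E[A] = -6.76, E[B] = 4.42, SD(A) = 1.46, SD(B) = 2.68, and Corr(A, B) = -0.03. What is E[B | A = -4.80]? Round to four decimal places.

For a bivariate normal, E[B | A=x] = μ_B + ρ·(σ_B/σ_A)·(x − μ_A).
E[B | A=-4.80] = 4.42 + (-0.03)·(2.68/1.46)·(-4.80 − (-6.76)) = 4.42 + (-0.055068)·(1.96) = 4.3121.

4.3121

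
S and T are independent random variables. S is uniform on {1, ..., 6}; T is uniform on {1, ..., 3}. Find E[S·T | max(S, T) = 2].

8/3

Outcomes with max(S, T) = 2: (1,2), (2,1), (2,2), each with probability 1/18.
E[S·T | max(S, T) = 2] = (2 + 2 + 4) / 3 = 8/3.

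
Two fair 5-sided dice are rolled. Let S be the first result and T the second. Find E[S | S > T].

4

Outcomes with S > T: (2,1), (3,1), (3,2), (4,1), (4,2), (4,3), (5,1), (5,2), (5,3), (5,4), each with probability 1/25.
E[S | S > T] = (2 + 3 + 3 + 4 + 4 + 4 + 5 + 5 + 5 + 5) / 10 = 4.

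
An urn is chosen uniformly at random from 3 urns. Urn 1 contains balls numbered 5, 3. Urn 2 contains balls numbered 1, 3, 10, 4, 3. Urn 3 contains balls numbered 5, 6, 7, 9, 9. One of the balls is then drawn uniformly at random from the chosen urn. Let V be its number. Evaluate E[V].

E[V | urn 1] = (5+3)/2 = 4.
E[V | urn 2] = (1+3+10+4+3)/5 = 21/5.
E[V | urn 3] = (5+6+7+9+9)/5 = 36/5.
E[V] = (1/3)·(4) + (1/3)·(21/5) + (1/3)·(36/5) = 77/15.

77/15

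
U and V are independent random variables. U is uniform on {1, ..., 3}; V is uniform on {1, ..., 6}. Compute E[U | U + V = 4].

P(U + V = 4) = 1/6.
Summing U·P(x,y) over outcomes with U + V = 4 gives 1/3.
E[U | U + V = 4] = (1/3) / (1/6) = 2.

2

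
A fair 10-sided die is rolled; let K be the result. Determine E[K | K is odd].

Given K is odd, K is equally likely to be any of {1, 3, 5, 7, 9}.
E[K | K is odd] = (1 + 3 + 5 + 7 + 9) / 5 = 5.

5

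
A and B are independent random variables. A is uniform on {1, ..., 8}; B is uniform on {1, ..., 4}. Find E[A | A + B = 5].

5/2

P(A + B = 5) = 1/8.
Summing A·P(x,y) over outcomes with A + B = 5 gives 5/16.
E[A | A + B = 5] = (5/16) / (1/8) = 5/2.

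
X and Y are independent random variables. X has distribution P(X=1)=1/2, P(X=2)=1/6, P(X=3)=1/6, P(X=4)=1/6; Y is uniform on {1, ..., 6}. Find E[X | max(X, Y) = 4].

P(max(X, Y) = 4) = 1/4.
Summing X·P(x,y) over outcomes with max(X, Y) = 4 gives 2/3.
E[X | max(X, Y) = 4] = (2/3) / (1/4) = 8/3.

8/3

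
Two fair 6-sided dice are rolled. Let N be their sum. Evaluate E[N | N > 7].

P(N > 7) = 5/12.
Σ over the event: 8·5/36 + 9·1/9 + 10·1/12 + 11·1/18 + 12·1/36 = 35/9.
E[N | N > 7] = (35/9) / (5/12) = 28/3.

28/3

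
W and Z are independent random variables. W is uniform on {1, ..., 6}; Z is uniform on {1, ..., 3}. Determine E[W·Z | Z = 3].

Outcomes with Z = 3: (1,3), (2,3), (3,3), (4,3), (5,3), (6,3), each with probability 1/18.
E[W·Z | Z = 3] = (3 + 6 + 9 + 12 + 15 + 18) / 6 = 21/2.

21/2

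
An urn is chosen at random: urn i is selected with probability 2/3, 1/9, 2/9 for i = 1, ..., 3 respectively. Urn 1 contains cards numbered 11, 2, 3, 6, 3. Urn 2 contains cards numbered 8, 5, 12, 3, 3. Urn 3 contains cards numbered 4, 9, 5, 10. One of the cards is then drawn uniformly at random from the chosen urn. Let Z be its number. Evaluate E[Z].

251/45

E[Z | urn 1] = (11+2+3+6+3)/5 = 5.
E[Z | urn 2] = (8+5+12+3+3)/5 = 31/5.
E[Z | urn 3] = (4+9+5+10)/4 = 7.
E[Z] = (2/3)·(5) + (1/9)·(31/5) + (2/9)·(7) = 251/45.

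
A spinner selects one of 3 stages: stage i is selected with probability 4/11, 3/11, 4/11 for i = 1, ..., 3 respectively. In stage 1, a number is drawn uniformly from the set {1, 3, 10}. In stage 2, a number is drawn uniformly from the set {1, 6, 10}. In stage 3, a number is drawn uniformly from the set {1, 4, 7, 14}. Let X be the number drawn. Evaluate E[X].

E[X | stage 1] = (1+3+10)/3 = 14/3.
E[X | stage 2] = (1+6+10)/3 = 17/3.
E[X | stage 3] = (1+4+7+14)/4 = 13/2.
By the law of total expectation,
E[X] = (4/11)·(14/3) + (3/11)·(17/3) + (4/11)·(13/2) = 185/33.

185/33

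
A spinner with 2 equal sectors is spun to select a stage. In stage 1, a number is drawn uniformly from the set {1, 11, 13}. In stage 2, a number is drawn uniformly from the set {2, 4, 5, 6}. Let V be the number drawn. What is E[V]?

E[V | stage 1] = (1+11+13)/3 = 25/3.
E[V | stage 2] = (2+4+5+6)/4 = 17/4.
By the law of total expectation,
E[V] = (1/2)·(25/3) + (1/2)·(17/4) = 151/24.

151/24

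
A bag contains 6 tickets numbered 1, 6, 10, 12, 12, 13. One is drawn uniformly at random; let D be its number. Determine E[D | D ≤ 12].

41/5

P(D ≤ 12) = 5/6.
Σ over the event: 1·1/6 + 6·1/6 + 10·1/6 + 12·1/3 = 41/6.
E[D | D ≤ 12] = (41/6) / (5/6) = 41/5.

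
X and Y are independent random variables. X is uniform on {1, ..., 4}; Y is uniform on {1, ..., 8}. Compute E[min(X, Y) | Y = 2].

Outcomes with Y = 2: (1,2), (2,2), (3,2), (4,2), each with probability 1/32.
E[min(X, Y) | Y = 2] = (1 + 2 + 2 + 2) / 4 = 7/4.

7/4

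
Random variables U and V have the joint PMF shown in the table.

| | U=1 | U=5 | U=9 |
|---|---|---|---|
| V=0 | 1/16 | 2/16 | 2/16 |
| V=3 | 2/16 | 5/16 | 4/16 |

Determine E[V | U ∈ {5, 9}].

27/13

P(U ∈ {5, 9}) = 13/16.
Summing V·P(U=x,V=y) over the conditioning event gives 27/16.
E[V | U ∈ {5, 9}] = (27/16) / (13/16) = 27/13.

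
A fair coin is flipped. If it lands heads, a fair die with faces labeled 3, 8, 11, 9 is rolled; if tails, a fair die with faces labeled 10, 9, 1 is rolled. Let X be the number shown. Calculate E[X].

173/24

E[X | heads] = (3+8+11+9)/4 = 31/4.
E[X | tails] = (10+9+1)/3 = 20/3.
E[X] = (1/2)·(31/4) + (1/2)·(20/3) = 173/24.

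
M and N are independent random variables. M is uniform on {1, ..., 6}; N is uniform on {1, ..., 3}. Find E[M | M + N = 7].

Outcomes with M + N = 7: (4,3), (5,2), (6,1), each with probability 1/18.
E[M | M + N = 7] = (4 + 5 + 6) / 3 = 5.

5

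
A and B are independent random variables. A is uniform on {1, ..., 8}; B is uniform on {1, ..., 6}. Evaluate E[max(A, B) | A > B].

P(A > B) = 9/16.
Summing max(A,B)·P(x,y) over outcomes with A > B gives 10/3.
E[max(A, B) | A > B] = (10/3) / (9/16) = 160/27.

160/27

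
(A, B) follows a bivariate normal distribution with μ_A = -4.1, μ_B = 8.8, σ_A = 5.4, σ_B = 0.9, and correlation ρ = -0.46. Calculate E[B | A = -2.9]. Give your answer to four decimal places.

The regression of B on A has slope ρ·σ_B/σ_A and passes through (μ_A, μ_B).
E[B | A=-2.9] = 8.8 + (-0.46)·(0.9/5.4)·(-2.9 − (-4.1)) = 8.8 + (-0.076667)·(1.2) = 8.7080.

8.7080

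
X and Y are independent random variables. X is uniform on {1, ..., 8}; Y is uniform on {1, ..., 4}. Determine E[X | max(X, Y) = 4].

22/7

Outcomes with max(X, Y) = 4: (1,4), (2,4), (3,4), (4,1), (4,2), (4,3), (4,4), each with probability 1/32.
E[X | max(X, Y) = 4] = (1 + 2 + 3 + 4 + 4 + 4 + 4) / 7 = 22/7.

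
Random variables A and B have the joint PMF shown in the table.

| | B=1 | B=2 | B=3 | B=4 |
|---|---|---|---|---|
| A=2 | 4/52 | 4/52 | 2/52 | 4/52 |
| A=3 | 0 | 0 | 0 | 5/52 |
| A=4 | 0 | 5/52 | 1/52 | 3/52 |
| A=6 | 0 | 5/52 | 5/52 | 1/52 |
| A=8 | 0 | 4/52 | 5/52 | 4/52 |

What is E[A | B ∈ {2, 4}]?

163/35

P(B ∈ {2, 4}) = 35/52.
Summing A·P(A=x,B=y) over the conditioning event gives 163/52.
E[A | B ∈ {2, 4}] = (163/52) / (35/52) = 163/35.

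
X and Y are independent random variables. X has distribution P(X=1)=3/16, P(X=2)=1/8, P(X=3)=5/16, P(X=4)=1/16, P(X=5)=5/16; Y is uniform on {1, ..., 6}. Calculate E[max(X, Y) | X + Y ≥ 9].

11/2

P(X + Y ≥ 9) = 11/48.
Summing max(X,Y)·P(x,y) over outcomes with X + Y ≥ 9 gives 121/96.
E[max(X, Y) | X + Y ≥ 9] = (121/96) / (11/48) = 11/2.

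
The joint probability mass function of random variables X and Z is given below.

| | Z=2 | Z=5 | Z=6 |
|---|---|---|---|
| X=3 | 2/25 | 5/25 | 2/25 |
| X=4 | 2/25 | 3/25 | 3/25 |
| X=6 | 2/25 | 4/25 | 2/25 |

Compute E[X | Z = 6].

30/7

P(Z = 6) = 7/25.
Σ X·P over the event = 3·(2/25) + 4·(3/25) + 6·(2/25) = 6/5.
E[X | Z = 6] = (6/5) / (7/25) = 30/7.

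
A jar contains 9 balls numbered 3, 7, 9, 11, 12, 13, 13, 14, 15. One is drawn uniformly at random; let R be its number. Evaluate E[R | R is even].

13

P(R is even) = 2/9.
Σ over the event: 12·1/9 + 14·1/9 = 26/9.
E[R | R is even] = (26/9) / (2/9) = 13.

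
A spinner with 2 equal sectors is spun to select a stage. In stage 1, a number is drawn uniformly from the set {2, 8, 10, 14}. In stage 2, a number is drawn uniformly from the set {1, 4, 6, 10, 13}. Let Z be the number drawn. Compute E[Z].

E[Z | stage 1] = (2+8+10+14)/4 = 17/2.
E[Z | stage 2] = (1+4+6+10+13)/5 = 34/5.
E[Z] = (1/2)·(17/2) + (1/2)·(34/5) = 153/20.

153/20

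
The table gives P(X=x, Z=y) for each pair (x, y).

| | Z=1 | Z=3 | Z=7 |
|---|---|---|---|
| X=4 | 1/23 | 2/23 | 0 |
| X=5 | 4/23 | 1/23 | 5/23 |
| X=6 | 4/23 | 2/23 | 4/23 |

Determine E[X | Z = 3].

5

P(Z = 3) = 5/23.
Σ X·P over the event = 4·(2/23) + 5·(1/23) + 6·(2/23) = 25/23.
E[X | Z = 3] = (25/23) / (5/23) = 5.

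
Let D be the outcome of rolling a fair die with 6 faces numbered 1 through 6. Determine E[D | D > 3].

Given D > 3, D is equally likely to be any of {4, 5, 6}.
E[D | D > 3] = (4 + 5 + 6) / 3 = 5.

5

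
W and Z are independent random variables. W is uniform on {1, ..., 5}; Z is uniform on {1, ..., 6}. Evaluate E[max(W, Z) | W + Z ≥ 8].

53/10

Outcomes with W + Z ≥ 8: (2,6), (3,5), (3,6), (4,4), (4,5), (4,6), (5,3), (5,4), (5,5), (5,6), each with probability 1/30.
E[max(W, Z) | W + Z ≥ 8] = (6 + 5 + 6 + 4 + 5 + 6 + 5 + 5 + 5 + 6) / 10 = 53/10.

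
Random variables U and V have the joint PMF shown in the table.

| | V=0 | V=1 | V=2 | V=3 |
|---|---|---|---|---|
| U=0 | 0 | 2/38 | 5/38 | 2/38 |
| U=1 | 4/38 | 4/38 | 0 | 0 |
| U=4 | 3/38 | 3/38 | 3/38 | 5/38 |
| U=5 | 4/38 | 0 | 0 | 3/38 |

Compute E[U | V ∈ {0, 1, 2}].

16/7

P(V ∈ {0, 1, 2}) = 14/19.
Σ U·P over the event = 0·(2/38) + 0·(5/38) + 1·(4/38) + 1·(4/38) + 4·(3/38) + 4·(3/38) + 4·(3/38) + 5·(4/38) = 32/19.
E[U | V ∈ {0, 1, 2}] = (32/19) / (14/19) = 16/7.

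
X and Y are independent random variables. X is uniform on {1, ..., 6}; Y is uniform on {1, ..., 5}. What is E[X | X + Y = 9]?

5

Outcomes with X + Y = 9: (4,5), (5,4), (6,3), each with probability 1/30.
E[X | X + Y = 9] = (4 + 5 + 6) / 3 = 5.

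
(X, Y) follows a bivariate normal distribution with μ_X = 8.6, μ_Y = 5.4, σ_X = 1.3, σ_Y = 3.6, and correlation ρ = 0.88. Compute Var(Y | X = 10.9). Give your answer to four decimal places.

Var(Y | X=x) = (1 − ρ²)·σ_Y².
Var(Y | X=10.9) = (3.6)²·(1 − (0.88)²) = 12.96·0.2256 = 2.9238.

2.9238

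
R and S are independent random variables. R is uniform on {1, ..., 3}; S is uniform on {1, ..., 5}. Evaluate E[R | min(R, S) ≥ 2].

Outcomes with min(R, S) ≥ 2: (2,2), (2,3), (2,4), (2,5), (3,2), (3,3), (3,4), (3,5), each with probability 1/15.
E[R | min(R, S) ≥ 2] = (2 + 2 + 2 + 2 + 3 + 3 + 3 + 3) / 8 = 5/2.

5/2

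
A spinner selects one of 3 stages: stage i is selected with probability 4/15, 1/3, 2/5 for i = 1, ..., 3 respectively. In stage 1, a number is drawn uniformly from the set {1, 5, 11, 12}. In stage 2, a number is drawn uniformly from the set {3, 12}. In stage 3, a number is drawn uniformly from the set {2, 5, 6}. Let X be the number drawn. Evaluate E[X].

37/6

E[X | stage 1] = (1+5+11+12)/4 = 29/4.
E[X | stage 2] = (3+12)/2 = 15/2.
E[X | stage 3] = (2+5+6)/3 = 13/3.
E[X] = (4/15)·(29/4) + (1/3)·(15/2) + (2/5)·(13/3) = 37/6.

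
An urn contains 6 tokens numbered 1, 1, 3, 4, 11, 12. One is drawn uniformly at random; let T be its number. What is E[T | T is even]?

8

P(T is even) = 1/3.
Σ over the event: 4·1/6 + 12·1/6 = 8/3.
E[T | T is even] = (8/3) / (1/3) = 8.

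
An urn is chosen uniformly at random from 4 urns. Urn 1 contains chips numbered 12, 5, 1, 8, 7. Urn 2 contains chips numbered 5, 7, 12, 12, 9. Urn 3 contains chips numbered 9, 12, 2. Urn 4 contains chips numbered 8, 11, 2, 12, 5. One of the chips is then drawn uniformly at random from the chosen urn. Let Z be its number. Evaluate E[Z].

E[Z | urn 1] = (12+5+1+8+7)/5 = 33/5.
E[Z | urn 2] = (5+7+12+12+9)/5 = 9.
E[Z | urn 3] = (9+12+2)/3 = 23/3.
E[Z | urn 4] = (8+11+2+12+5)/5 = 38/5.
By the law of total expectation,
E[Z] = (1/4)·(33/5) + (1/4)·(9) + (1/4)·(23/3) + (1/4)·(38/5) = 463/60.

463/60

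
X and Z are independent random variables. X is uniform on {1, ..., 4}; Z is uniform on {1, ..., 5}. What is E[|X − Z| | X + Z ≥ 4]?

28/17

P(X + Z ≥ 4) = 17/20.
Summing |X−Z|·P(x,y) over outcomes with X + Z ≥ 4 gives 7/5.
E[|X − Z| | X + Z ≥ 4] = (7/5) / (17/20) = 28/17.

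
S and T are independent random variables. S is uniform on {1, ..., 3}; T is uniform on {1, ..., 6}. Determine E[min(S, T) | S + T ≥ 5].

25/12

P(S + T ≥ 5) = 2/3.
Summing min(S,T)·P(x,y) over outcomes with S + T ≥ 5 gives 25/18.
E[min(S, T) | S + T ≥ 5] = (25/18) / (2/3) = 25/12.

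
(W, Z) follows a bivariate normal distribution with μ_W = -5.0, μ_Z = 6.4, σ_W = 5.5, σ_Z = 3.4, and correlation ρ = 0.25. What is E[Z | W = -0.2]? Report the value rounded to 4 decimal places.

7.1418

For a bivariate normal, E[Z | W=x] = μ_Z + ρ·(σ_Z/σ_W)·(x − μ_W).
E[Z | W=-0.2] = 6.4 + (0.25)·(3.4/5.5)·(-0.2 − (-5.0)) = 6.4 + (0.15455)·(4.8) = 7.1418.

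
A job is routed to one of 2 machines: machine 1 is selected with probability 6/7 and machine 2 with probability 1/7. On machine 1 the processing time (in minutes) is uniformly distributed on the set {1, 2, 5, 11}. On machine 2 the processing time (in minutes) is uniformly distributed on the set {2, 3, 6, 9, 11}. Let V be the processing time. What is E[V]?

347/70

E[V | machine 1] = (1+2+5+11)/4 = 19/4.
E[V | machine 2] = (2+3+6+9+11)/5 = 31/5.
E[V] = (6/7)·(19/4) + (1/7)·(31/5) = 347/70.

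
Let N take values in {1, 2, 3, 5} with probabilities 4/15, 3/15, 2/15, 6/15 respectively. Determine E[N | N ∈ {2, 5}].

P(N ∈ {2, 5}) = 3/5.
Σ over the event: 2·1/5 + 5·2/5 = 12/5.
E[N | N ∈ {2, 5}] = (12/5) / (3/5) = 4.

4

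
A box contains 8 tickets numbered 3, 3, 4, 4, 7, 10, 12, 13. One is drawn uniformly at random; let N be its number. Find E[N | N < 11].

P(N < 11) = 3/4.
Σ over the event: 3·1/4 + 4·1/4 + 7·1/8 + 10·1/8 = 31/8.
E[N | N < 11] = (31/8) / (3/4) = 31/6.

31/6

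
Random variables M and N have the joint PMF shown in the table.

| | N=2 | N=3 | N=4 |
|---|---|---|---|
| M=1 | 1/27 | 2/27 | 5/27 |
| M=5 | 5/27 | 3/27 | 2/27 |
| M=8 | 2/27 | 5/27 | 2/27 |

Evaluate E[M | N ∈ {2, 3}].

P(N ∈ {2, 3}) = 2/3.
Summing M·P(M=x,N=y) over the conditioning event gives 11/3.
E[M | N ∈ {2, 3}] = (11/3) / (2/3) = 11/2.

11/2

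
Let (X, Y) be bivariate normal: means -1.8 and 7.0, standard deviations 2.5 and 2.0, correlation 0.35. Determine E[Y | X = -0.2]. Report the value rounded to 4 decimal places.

For a bivariate normal, E[Y | X=x] = μ_Y + ρ·(σ_Y/σ_X)·(x − μ_X).
E[Y | X=-0.2] = 7.0 + (0.35)·(2.0/2.5)·(-0.2 − (-1.8)) = 7.0 + (0.28)·(1.6) = 7.4480.

7.4480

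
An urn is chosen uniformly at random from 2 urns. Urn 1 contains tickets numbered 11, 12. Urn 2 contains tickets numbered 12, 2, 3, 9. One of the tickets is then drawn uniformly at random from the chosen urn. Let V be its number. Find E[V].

E[V | urn 1] = (11+12)/2 = 23/2.
E[V | urn 2] = (12+2+3+9)/4 = 13/2.
By the law of total expectation,
E[V] = (1/2)·(23/2) + (1/2)·(13/2) = 9.

9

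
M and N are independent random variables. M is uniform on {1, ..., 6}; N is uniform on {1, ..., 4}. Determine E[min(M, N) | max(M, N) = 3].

9/5

Outcomes with max(M, N) = 3: (1,3), (2,3), (3,1), (3,2), (3,3), each with probability 1/24.
E[min(M, N) | max(M, N) = 3] = (1 + 2 + 1 + 2 + 3) / 5 = 9/5.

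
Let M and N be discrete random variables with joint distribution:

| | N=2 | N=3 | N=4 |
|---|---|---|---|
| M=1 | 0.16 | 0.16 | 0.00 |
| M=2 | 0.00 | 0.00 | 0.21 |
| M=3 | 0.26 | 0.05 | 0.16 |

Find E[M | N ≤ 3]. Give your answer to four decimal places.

P(N ≤ 3) = 0.63.
Σ M·P over the event = 1·(0.16) + 1·(0.16) + 3·(0.26) + 3·(0.05) = 1.25.
E[M | N ≤ 3] = (1.25) / (0.63) = 1.9841.

1.9841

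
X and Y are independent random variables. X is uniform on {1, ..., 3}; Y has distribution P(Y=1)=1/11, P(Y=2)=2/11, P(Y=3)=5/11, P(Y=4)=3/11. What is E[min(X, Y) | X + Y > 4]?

47/21

P(X + Y > 4) = 7/11.
Summing min(X,Y)·P(x,y) over outcomes with X + Y > 4 gives 47/33.
E[min(X, Y) | X + Y > 4] = (47/33) / (7/11) = 47/21.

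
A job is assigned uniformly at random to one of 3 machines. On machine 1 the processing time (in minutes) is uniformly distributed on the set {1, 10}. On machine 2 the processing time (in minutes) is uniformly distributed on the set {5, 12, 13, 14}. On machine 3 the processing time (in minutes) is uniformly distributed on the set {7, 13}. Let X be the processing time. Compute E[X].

53/6

E[X | machine 1] = (1+10)/2 = 11/2.
E[X | machine 2] = (5+12+13+14)/4 = 11.
E[X | machine 3] = (7+13)/2 = 10.
By the law of total expectation,
E[X] = (1/3)·(11/2) + (1/3)·(11) + (1/3)·(10) = 53/6.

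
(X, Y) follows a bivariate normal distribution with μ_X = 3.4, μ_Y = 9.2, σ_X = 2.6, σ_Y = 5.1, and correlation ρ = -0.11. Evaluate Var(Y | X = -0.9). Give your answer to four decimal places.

25.6953

For a bivariate normal, Var(Y | X=x) = σ_Y²(1 − ρ²).
Var(Y | X=-0.9) = (5.1)²·(1 − (-0.11)²) = 26.01·0.9879 = 25.6953.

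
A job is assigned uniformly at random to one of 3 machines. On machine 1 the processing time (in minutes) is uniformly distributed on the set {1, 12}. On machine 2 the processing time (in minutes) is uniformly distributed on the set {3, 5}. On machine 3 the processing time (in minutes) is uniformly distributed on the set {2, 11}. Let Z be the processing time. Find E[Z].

E[Z | machine 1] = (1+12)/2 = 13/2.
E[Z | machine 2] = (3+5)/2 = 4.
E[Z | machine 3] = (2+11)/2 = 13/2.
By the law of total expectation,
E[Z] = (1/3)·(13/2) + (1/3)·(4) + (1/3)·(13/2) = 17/3.

17/3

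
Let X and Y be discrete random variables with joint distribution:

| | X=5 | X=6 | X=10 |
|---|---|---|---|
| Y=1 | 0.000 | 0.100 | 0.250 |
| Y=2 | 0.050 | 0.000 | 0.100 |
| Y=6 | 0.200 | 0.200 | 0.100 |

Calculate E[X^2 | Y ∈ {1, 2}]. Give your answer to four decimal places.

79.7000

P(Y ∈ {1, 2}) = 0.500.
Σ X^2·P over the event = 25·(0.050) + 36·(0.100) + 100·(0.250) + 100·(0.100) = 39.850.
E[X^2 | Y ∈ {1, 2}] = (39.850) / (0.500) = 79.7000.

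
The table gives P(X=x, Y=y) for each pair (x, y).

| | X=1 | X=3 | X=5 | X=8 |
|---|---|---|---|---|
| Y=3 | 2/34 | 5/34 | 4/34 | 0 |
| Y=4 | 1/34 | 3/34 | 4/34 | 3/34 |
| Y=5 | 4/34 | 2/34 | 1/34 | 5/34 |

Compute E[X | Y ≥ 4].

P(Y ≥ 4) = 23/34.
Σ X·P over the event = 1·(1/34) + 1·(4/34) + 3·(3/34) + 3·(2/34) + 5·(4/34) + 5·(1/34) + 8·(3/34) + 8·(5/34) = 109/34.
E[X | Y ≥ 4] = (109/34) / (23/34) = 109/23.

109/23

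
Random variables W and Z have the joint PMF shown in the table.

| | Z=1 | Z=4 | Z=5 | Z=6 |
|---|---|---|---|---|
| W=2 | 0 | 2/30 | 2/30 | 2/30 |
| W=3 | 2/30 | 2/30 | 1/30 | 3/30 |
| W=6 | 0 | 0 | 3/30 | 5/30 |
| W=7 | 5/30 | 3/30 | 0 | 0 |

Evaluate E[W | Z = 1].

41/7

P(Z = 1) = 7/30.
Summing W·P(W=x,Z=y) over the conditioning event gives 41/30.
E[W | Z = 1] = (41/30) / (7/30) = 41/7.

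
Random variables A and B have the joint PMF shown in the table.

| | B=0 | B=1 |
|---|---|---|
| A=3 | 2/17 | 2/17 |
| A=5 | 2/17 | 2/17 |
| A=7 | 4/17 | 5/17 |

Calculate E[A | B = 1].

P(B = 1) = 9/17.
Summing A·P(A=x,B=y) over the conditioning event gives 3.
E[A | B = 1] = (3) / (9/17) = 17/3.

17/3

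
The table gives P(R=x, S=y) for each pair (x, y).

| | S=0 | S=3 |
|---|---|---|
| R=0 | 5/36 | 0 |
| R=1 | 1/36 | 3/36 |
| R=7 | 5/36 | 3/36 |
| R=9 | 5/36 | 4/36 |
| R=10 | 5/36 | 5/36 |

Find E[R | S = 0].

P(S = 0) = 7/12.
Summing R·P(R=x,S=y) over the conditioning event gives 131/36.
E[R | S = 0] = (131/36) / (7/12) = 131/21.

131/21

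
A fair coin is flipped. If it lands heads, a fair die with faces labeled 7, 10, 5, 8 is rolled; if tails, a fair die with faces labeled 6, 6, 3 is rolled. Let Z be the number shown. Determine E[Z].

E[Z | heads] = (7+10+5+8)/4 = 15/2.
E[Z | tails] = (6+6+3)/3 = 5.
E[Z] = (1/2)·(15/2) + (1/2)·(5) = 25/4.

25/4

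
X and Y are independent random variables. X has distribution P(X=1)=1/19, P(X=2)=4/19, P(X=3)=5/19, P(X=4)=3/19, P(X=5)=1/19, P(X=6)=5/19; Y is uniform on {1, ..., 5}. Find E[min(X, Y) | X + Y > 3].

227/89

P(X + Y > 3) = 89/95.
Summing min(X,Y)·P(x,y) over outcomes with X + Y > 3 gives 227/95.
E[min(X, Y) | X + Y > 3] = (227/95) / (89/95) = 227/89.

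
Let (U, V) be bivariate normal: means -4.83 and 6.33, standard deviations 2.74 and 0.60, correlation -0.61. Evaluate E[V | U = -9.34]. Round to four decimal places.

E[V | U=x] = μ_V + ρ(σ_V/σ_U)(x − μ_U) for jointly normal variables.
E[V | U=-9.34] = 6.33 + (-0.61)·(0.60/2.74)·(-9.34 − (-4.83)) = 6.33 + (-0.13358)·(-4.51) = 6.9324.

6.9324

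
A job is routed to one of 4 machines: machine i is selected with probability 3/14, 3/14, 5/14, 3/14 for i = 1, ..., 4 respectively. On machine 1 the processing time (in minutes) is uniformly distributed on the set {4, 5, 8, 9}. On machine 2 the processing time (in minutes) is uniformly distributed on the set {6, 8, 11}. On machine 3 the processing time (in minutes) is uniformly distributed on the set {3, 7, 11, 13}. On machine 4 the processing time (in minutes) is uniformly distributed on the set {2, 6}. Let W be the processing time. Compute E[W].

99/14

E[W | machine 1] = (4+5+8+9)/4 = 13/2.
E[W | machine 2] = (6+8+11)/3 = 25/3.
E[W | machine 3] = (3+7+11+13)/4 = 17/2.
E[W | machine 4] = (2+6)/2 = 4.
By the law of total expectation,
E[W] = (3/14)·(13/2) + (3/14)·(25/3) + (5/14)·(17/2) + (3/14)·(4) = 99/14.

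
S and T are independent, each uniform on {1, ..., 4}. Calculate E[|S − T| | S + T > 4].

7/5

Outcomes with S + T > 4: (1,4), (2,3), (2,4), (3,2), (3,3), (3,4), (4,1), (4,2), (4,3), (4,4), each with probability 1/16.
E[|S − T| | S + T > 4] = (3 + 1 + 2 + 1 + 0 + 1 + 3 + 2 + 1 + 0) / 10 = 7/5.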